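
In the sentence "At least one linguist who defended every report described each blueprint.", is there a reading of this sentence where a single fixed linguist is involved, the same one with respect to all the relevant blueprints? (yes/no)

The described interpretation is the *at least one linguist* > *each blueprint* scoping.
Nothing needs to raise for *at least one linguist* > *each blueprint*, so no island constraint is at stake.

Yes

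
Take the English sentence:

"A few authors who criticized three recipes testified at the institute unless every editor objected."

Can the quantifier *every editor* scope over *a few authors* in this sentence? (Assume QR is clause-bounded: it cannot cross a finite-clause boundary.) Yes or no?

No

Structurally, *every editor* is inside the adjunct clause *unless every editor objected*.
Scope out of an adjunct clause is unavailable: QR respects the adjunct-island constraint.
So *every editor* cannot raise high enough to outscope *a few authors*; only the surface ordering *a few authors* > *every editor* is available.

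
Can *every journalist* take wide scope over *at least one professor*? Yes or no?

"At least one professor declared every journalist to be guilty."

This is an ECM construction: *every journalist* is the infinitival subject, Case-marked by the matrix verb, and the infinitive is transparent for QR.
With no island boundary between them, the object can take inverse scope over the subject via ordinary QR within the clause.

Yes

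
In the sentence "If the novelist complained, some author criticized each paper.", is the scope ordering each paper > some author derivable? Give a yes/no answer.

Yes

Although there is an adjunct clause, *each paper* is in the main clause, not inside the adjunct.
With no island boundary between them, the object can take inverse scope over the subject via ordinary QR within the clause.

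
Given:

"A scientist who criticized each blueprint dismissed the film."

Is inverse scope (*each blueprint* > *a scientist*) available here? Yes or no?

No

*each blueprint* sits inside the relative clause *who criticized each blueprint*.
Quantifiers inside a relative clause are trapped there; the RC boundary blocks QR.
The inverse ordering *each blueprint* > *a scientist* is therefore underivable.
(Only the surface reading survives: one fixed scientist with respect to all the relevant blueprints.)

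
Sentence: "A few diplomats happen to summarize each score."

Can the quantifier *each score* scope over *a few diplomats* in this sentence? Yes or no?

*each score* is inside a raising infinitive, which is transparent to QR (no CP barrier), so it behaves as a matrix argument.
No island intervenes, so both surface and inverse scope are derivable.

Yes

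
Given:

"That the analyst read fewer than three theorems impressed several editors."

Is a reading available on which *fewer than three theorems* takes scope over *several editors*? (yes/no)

No

*fewer than three theorems* is embedded in the sentential subject *that the analyst read fewer than three theorems*.
Sentential subjects are islands: a quantifier inside the subject clause cannot raise over the matrix predicate.
There is no licit LF on which *fewer than three theorems* c-commands *several editors*.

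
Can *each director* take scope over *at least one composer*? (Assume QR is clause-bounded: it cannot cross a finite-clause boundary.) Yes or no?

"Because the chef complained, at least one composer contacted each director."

Yes

Neither queried DP is inside the adjunct, so the adjunct-island constraint does not apply.
Ordinary QR to a clause-peripheral position gives the wide-scope LF for the lower DP.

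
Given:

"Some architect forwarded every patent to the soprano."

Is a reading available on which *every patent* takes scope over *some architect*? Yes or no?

Yes

*some architect* and *every patent* are co-arguments of the matrix verb, with nothing but a clause-internal boundary between them.
With no island boundary between them, the object can take inverse scope over the subject via ordinary QR within the clause.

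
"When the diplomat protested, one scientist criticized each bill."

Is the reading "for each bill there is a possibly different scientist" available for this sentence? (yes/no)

That reading corresponds to *each bill* > *one scientist*.
The adjunct clause does not contain *each bill*, which is the matrix object.
No island intervenes, so both surface and inverse scope are derivable.

Yes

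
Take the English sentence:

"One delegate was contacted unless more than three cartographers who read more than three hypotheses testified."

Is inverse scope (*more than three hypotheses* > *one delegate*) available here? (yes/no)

*more than three hypotheses* is embedded in the relative clause *who read more than three hypotheses*, which is itself inside the adjunct *unless more than three cartographers who read more than three hypotheses testified*.
Both the relative clause and the enclosing adjunct are scope islands; QR cannot cross either.
*more than three hypotheses* > *one delegate* would require crossing that boundary, which is illicit.

No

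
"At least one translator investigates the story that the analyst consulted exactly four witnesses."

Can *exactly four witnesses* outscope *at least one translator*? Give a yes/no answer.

No

*exactly four witnesses* occurs within the complex NP *the story that the analyst consulted exactly four witnesses*.
The Complex NP Constraint bars QR out of the complement clause of a noun.
So *exactly four witnesses* cannot raise high enough to outscope *at least one translator*; only the surface ordering *at least one translator* > *exactly four witnesses* is available.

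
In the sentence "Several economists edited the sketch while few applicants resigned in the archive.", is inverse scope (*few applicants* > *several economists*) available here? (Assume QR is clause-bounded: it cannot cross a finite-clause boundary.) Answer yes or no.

No

*few applicants* is embedded in the adjunct clause *while few applicants resigned in the archive*.
Adjunct clauses are scope islands: a quantifier inside an adjunct cannot raise into the matrix clause.
Hence only narrow scope for *few applicants* (under *several economists*) survives.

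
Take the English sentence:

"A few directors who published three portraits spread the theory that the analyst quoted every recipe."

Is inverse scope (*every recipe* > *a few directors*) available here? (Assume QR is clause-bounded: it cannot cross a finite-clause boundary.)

*every recipe* occurs within the complex NP *the theory that the analyst quoted every recipe*.
The Complex NP Constraint bars QR out of the complement clause of a noun.
*every recipe* is confined to the island and cannot take scope over *a few directors*.

No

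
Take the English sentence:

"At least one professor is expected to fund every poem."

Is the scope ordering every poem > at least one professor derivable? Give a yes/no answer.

Yes

*every poem* is the object of the infinitival complement of a raising predicate; raising infinitives are transparent for QR, so the two DPs are in effect clausemates.
With no island boundary between them, the object can take inverse scope over the subject via ordinary QR within the clause.
The sentence is scopally ambiguous between *at least one professor* > *every poem* and *every poem* > *at least one professor*.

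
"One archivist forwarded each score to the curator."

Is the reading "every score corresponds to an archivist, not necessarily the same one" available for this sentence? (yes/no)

Yes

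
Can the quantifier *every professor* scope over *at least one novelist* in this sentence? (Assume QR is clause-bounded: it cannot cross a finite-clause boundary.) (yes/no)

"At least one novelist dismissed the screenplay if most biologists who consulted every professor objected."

The target quantifier *every professor* is part of the relative clause *who consulted every professor*, which is itself inside the adjunct *if most biologists who consulted every professor objected*.
The quantifier would have to escape first the RC and then the adjunct — two independent island violations.
There is no licit LF on which *every professor* c-commands *at least one novelist*.

No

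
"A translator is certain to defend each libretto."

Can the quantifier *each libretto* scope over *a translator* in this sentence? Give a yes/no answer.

The matrix predicate is a raising verb, whose infinitival complement is not a scope island — *each libretto* can QR into the matrix clause.
Since no island is crossed, the inverse ordering is licensed alongside surface scope.

Yes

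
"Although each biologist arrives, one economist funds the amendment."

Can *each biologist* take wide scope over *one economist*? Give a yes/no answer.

No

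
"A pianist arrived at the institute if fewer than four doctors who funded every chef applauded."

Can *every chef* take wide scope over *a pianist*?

Structurally, *every chef* is inside the relative clause *who funded every chef*, which is itself inside the adjunct *if fewer than four doctors who funded every chef applauded*.
Even if one barrier were somehow void, the other would still block QR.
*every chef* is confined to the island and cannot take scope over *a pianist*.

No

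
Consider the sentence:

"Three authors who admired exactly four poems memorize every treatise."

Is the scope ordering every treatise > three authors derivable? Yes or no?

Although the sentence contains a relative clause (*who admired exactly four poems*), *every treatise* is outside it, in the matrix VP.
Clause-internal QR can adjoin the lower DP above the subject, yielding the inverse reading.
Both orderings are possible: *three authors* > *every treatise* and *every treatise* > *three authors*.

Yes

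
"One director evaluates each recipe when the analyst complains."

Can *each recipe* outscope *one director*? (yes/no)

The adjunct island is irrelevant here — *each recipe* and *one director* are both in the matrix clause.
No island intervenes, so both surface and inverse scope are derivable.

Yes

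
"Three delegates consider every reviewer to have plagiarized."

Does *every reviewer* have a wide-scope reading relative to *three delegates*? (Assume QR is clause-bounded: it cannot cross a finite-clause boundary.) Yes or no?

Yes

*every reviewer* is an ECM subject; ECM complements are not islands, and the embedded quantifier may take matrix scope.
Nothing blocks QR of the lower DP to a position above the higher one, so inverse scope is available.
So *every reviewer* > *three delegates* is among the available readings.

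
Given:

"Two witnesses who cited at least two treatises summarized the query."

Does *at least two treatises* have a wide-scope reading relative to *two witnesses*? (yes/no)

*at least two treatises* sits inside the relative clause *who cited at least two treatises*.
Relative clauses are scope islands: a quantifier cannot QR out of a relative clause to take scope in the matrix clause.
So the wide-scope reading for *at least two treatises* is blocked.

No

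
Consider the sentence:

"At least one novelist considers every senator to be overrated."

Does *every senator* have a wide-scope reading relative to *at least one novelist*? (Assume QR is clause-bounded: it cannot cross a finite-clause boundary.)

*every senator* is the subject of an ECM infinitive — the infinitival complement of an ECM verb is not a scope island, so *every senator* can raise into the matrix clause.
No island intervenes, so both surface and inverse scope are derivable.

Yes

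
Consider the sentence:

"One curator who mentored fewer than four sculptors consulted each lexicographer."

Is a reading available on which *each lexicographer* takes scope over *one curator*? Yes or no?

Yes

*each lexicographer* sits in the matrix clause, not in the relative clause on *one curator*.
QR within a single clause is free, so the lower quantifier may take scope over the higher one.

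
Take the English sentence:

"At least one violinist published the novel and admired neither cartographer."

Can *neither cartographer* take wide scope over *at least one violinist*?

No

*neither cartographer* is embedded in one conjunct of the coordinate structure (*admired neither cartographer*).
QR out of a conjunct would have to apply non-ATB, which the CSC forbids.
*neither cartographer* is confined to the island and cannot take scope over *at least one violinist*.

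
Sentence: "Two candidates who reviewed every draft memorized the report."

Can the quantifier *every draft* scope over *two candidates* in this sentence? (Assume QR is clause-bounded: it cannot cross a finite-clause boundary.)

*every draft* sits inside the relative clause *who reviewed every draft*.
Relative clauses are scope islands: a quantifier cannot QR out of a relative clause to take scope in the matrix clause.
*every draft* > *two candidates* would require crossing that boundary, which is illicit.

No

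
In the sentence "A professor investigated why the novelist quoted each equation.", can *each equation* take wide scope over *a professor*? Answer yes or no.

The DP *each equation* is contained in the embedded question *why the novelist quoted each equation*.
Embedded questions are wh-islands: a quantifier inside an indirect question cannot QR into the matrix clause.
Hence only narrow scope for *each equation* (under *a professor*) survives.

No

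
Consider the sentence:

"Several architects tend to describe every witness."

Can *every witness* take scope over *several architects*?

*every witness* is the object of the infinitival complement of a raising predicate; raising infinitives are transparent for QR, so the two DPs are in effect clausemates.
Ordinary QR to a clause-peripheral position gives the wide-scope LF for the lower DP.
So *every witness* > *several architects* is among the available readings.

Yes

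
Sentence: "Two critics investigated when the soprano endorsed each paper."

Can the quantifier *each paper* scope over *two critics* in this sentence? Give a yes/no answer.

The DP *each paper* is contained in the embedded question *when the soprano endorsed each paper*.
An indirect question is a wh-island; the filled [Spec,CP] blocks QR across the CP edge.
Hence only narrow scope for *each paper* (under *two critics*) survives.

No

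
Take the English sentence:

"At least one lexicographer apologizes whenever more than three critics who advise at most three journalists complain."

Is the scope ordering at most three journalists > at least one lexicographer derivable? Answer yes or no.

*at most three journalists* sits inside the relative clause *who advise at most three journalists*, which is itself inside the adjunct *whenever more than three critics who advise at most three journalists complain*.
Even if one barrier were somehow void, the other would still block QR.
*at most three journalists* is confined to the island and cannot take scope over *at least one lexicographer*.

No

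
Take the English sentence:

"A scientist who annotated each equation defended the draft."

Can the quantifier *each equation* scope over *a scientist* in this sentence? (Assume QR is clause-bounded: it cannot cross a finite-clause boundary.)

No

*each equation* sits inside the relative clause *who annotated each equation*.
Quantifiers inside a relative clause are trapped there; the RC boundary blocks QR.
So *each equation* cannot raise to a position above *a scientist*.
(Only the surface reading survives: one fixed scientist with respect to all the relevant equations.)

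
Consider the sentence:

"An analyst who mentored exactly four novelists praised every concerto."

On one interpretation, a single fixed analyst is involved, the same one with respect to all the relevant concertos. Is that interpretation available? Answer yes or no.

Yes

That reading corresponds to *an analyst* > *every concerto*.
Nothing needs to raise for *an analyst* > *every concerto*, so no island constraint is at stake.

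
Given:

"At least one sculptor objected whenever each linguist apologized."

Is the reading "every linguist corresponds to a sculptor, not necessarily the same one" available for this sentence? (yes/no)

That reading corresponds to *each linguist* > *at least one sculptor*.
Structurally, *each linguist* is inside the adjunct clause *whenever each linguist apologized*.
Scope out of an adjunct clause is unavailable: QR respects the adjunct-island constraint.
The inverse ordering *each linguist* > *at least one sculptor* is therefore underivable.

No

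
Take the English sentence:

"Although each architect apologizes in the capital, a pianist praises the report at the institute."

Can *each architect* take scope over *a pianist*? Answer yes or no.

No

The DP *each architect* is contained in the adjunct clause *although each architect apologizes in the capital*.
Adjunct clauses are scope islands: a quantifier inside an adjunct cannot raise into the matrix clause.
So *each architect* cannot raise to a position above *a pianist*.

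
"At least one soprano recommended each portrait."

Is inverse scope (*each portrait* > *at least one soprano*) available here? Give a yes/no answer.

Both DPs are arguments of the same predicate; there is no clause or island boundary between them.
No island intervenes, so both surface and inverse scope are derivable.

Yes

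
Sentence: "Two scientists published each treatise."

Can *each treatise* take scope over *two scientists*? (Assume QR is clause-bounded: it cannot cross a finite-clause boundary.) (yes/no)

Both DPs are arguments of the same predicate; there is no clause or island boundary between them.
With no island boundary between them, the object can take inverse scope over the subject via ordinary QR within the clause.

Yes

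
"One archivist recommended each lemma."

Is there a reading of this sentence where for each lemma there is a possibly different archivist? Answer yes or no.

This is the *each lemma* > *one archivist* reading.
*one archivist* and *each lemma* are co-arguments of the matrix verb, with nothing but a clause-internal boundary between them.
QR within a single clause is free, so the lower quantifier may take scope over the higher one.
Both orderings are possible: *one archivist* > *each lemma* and *each lemma* > *one archivist*.

Yes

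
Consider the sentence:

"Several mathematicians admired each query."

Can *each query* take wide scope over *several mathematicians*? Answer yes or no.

Yes

*each query* is the matrix object and *several mathematicians* the matrix subject; the two are clausemates.
With no island boundary between them, the object can take inverse scope over the subject via ordinary QR within the clause.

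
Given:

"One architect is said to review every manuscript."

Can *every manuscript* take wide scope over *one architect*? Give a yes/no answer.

Yes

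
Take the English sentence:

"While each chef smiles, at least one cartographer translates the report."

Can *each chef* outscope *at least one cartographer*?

No

*each chef* is embedded in the adjunct clause *while each chef smiles*.
Since the clause is an adjunct (not a complement), the Adjunct Condition blocks QR across its edge.
There is no licit LF on which *each chef* c-commands *at least one cartographer*.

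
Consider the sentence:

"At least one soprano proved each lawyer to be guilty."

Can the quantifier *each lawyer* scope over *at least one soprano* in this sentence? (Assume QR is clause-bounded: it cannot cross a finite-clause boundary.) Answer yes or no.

ECM infinitives lack a CP barrier, so *each lawyer* can QR over the matrix subject *at least one soprano*.
With no island boundary between them, the object can take inverse scope over the subject via ordinary QR within the clause.

Yes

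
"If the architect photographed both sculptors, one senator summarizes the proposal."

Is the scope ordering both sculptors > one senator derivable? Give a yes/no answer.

No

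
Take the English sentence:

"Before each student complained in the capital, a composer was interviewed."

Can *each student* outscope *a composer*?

*each student* occurs within the adjunct clause *before each student complained in the capital*.
Adjuncts are opaque for quantifier raising; a quantifier in an adjunct stays inside it.
*each student* is confined to the island and cannot take scope over *a composer*.

No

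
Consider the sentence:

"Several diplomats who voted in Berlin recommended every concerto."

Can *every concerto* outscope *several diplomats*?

The relative clause *who voted in Berlin* modifies *several diplomats*, but *every concerto* is not inside that relative clause — it is an argument of the matrix verb.
QR within a single clause is free, so the lower quantifier may take scope over the higher one.
Both orderings are possible: *several diplomats* > *every concerto* and *every concerto* > *several diplomats*.

Yes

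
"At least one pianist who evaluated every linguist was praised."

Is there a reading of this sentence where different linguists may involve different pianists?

No

This is the *every linguist* > *at least one pianist* reading.
*every linguist* is embedded in the relative clause *who evaluated every linguist*.
Relative clauses are scope islands: a quantifier cannot QR out of a relative clause to take scope in the matrix clause.
*every linguist* > *at least one pianist* would require crossing that boundary, which is illicit.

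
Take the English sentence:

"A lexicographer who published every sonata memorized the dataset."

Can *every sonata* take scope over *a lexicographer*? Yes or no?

No

Structurally, *every sonata* is inside the relative clause *who published every sonata*.
Relative clauses block scope extraction: QR cannot target a position outside the modified NP.
So *every sonata* cannot raise high enough to outscope *a lexicographer*; only the surface ordering *a lexicographer* > *every sonata* is available.
(Only the surface reading survives: one fixed lexicographer with respect to all the relevant sonatas.)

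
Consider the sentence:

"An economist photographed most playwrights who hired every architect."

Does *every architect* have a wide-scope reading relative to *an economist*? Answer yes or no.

No

*every architect* sits inside the relative clause *who hired every architect* modifying *most playwrights*.
A relative clause is a scope island — quantifier raising cannot cross its boundary.
The inverse ordering *every architect* > *an economist* is therefore underivable.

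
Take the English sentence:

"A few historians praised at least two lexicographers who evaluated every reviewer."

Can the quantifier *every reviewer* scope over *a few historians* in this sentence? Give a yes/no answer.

*every reviewer* occurs within the relative clause *who evaluated every reviewer* modifying *at least two lexicographers*.
The relative clause forms an island for QR, so the quantifier is confined to the head noun's restrictor.
So *every reviewer* cannot raise high enough to outscope *a few historians*; only the surface ordering *a few historians* > *every reviewer* is available.

No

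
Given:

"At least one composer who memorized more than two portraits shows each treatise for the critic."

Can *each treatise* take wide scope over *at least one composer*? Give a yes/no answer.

*each treatise* is a matrix argument; only *at least one composer* is modified by the relative clause *who memorized more than two portraits*, so the RC island is irrelevant to the target quantifier.
Ordinary QR to a clause-peripheral position gives the wide-scope LF for the lower DP.
Both orderings are possible: *at least one composer* > *each treatise* and *each treatise* > *at least one composer*.

Yes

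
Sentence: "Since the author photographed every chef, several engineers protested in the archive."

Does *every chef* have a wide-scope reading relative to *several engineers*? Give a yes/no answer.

No

The DP *every chef* is contained in the adjunct clause *since the author photographed every chef*.
Adjunct clauses are scope islands: a quantifier inside an adjunct cannot raise into the matrix clause.
So *every chef* cannot raise to a position above *several engineers*.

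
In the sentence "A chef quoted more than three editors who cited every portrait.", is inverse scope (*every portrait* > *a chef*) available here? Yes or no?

No

*every portrait* is embedded in the relative clause *who cited every portrait* modifying *more than three editors*.
Relative clauses block scope extraction: QR cannot target a position outside the modified NP.
There is no licit LF on which *every portrait* c-commands *a chef*.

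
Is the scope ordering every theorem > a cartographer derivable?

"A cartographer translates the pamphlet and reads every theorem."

The target quantifier *every theorem* is part of one conjunct of the coordinate structure (*reads every theorem*).
The Coordinate Structure Constraint blocks movement (including QR) out of a single conjunct.
*every theorem* > *a cartographer* would require crossing that boundary, which is illicit.

No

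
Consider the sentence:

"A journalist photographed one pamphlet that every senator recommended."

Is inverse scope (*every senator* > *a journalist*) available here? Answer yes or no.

No

The DP *every senator* is contained in the relative clause *that every senator recommended* modifying *one pamphlet*.
A relative clause is a scope island — quantifier raising cannot cross its boundary.
Hence only narrow scope for *every senator* (under *a journalist*) survives.
(Only the surface reading survives: one fixed journalist with respect to all the relevant senators.)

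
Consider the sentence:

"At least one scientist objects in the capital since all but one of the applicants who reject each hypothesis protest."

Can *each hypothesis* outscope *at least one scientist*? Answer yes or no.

*each hypothesis* sits inside the relative clause *who reject each hypothesis*, which is itself inside the adjunct *since all but one of the applicants who reject each hypothesis protest*.
The quantifier would have to escape first the RC and then the adjunct — two independent island violations.
So *each hypothesis* cannot raise to a position above *at least one scientist*.
(Only the surface reading survives: one fixed scientist with respect to all the relevant hypotheses.)

No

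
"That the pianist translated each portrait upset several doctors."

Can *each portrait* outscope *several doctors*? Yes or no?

No

The target quantifier *each portrait* is part of the sentential subject *that the pianist translated each portrait*.
Clausal subjects are scope islands; QR from inside the subject into the matrix is barred.
*each portrait* is confined to the island and cannot take scope over *several doctors*.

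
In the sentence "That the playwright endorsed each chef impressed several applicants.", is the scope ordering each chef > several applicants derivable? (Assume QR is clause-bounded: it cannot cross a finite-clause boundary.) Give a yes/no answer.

No

*each chef* sits inside the sentential subject *that the playwright endorsed each chef*.
The subject-island constraint blocks QR out of a clausal subject.
There is no licit LF on which *each chef* c-commands *several applicants*.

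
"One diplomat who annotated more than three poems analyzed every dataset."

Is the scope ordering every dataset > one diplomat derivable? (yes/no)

Yes

The RC *who annotated more than three poems* is an island, but *every dataset* is not inside it — it is the matrix object, a clausemate of *one diplomat*.
Nothing blocks QR of the lower DP to a position above the higher one, so inverse scope is available.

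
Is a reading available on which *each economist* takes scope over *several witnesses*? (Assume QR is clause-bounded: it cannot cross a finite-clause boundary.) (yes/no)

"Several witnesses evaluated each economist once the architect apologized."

*each economist* is a matrix argument; the adjunct is an island but the target quantifier is outside it.
Ordinary QR to a clause-peripheral position gives the wide-scope LF for the lower DP.

Yes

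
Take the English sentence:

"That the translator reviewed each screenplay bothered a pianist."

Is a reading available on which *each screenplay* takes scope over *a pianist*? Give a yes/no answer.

No

*each screenplay* is embedded in the sentential subject *that the translator reviewed each screenplay*.
The subject-island constraint blocks QR out of a clausal subject.
So *each screenplay* cannot raise to a position above *a pianist*.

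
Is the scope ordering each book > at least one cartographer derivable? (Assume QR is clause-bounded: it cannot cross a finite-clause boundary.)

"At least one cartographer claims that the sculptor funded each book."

No

Structurally, *each book* is inside the finite complement clause *that the sculptor funded each book*.
Given the clause-boundedness assumption, QR cannot cross the finite CP into the matrix.
So the wide-scope reading for *each book* is blocked.
(Only the surface reading survives: one fixed cartographer with respect to all the relevant books.)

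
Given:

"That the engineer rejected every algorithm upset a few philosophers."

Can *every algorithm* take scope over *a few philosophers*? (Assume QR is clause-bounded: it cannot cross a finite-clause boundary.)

No

Structurally, *every algorithm* is inside the sentential subject *that the engineer rejected every algorithm*.
Clausal subjects are scope islands; QR from inside the subject into the matrix is barred.
There is no licit LF on which *every algorithm* c-commands *a few philosophers*.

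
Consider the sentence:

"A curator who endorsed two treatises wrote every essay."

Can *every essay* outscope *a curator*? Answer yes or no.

Yes

The RC *who endorsed two treatises* is an island, but *every essay* is not inside it — it is the matrix object, a clausemate of *a curator*.
Ordinary QR to a clause-peripheral position gives the wide-scope LF for the lower DP.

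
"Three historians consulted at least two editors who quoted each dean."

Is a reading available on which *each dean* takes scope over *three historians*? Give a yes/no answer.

No

The target quantifier *each dean* is part of the relative clause *who quoted each dean* modifying *at least two editors*.
A relative clause is a scope island — quantifier raising cannot cross its boundary.
So *each dean* cannot raise to a position above *three historians*.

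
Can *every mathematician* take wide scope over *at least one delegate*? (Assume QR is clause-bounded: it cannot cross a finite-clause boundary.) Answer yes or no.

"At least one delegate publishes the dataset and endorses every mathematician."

No

The target quantifier *every mathematician* is part of one conjunct of the coordinate structure (*endorses every mathematician*).
Coordinate structures are islands for non-across-the-board movement, QR included.
Hence only narrow scope for *every mathematician* (under *at least one delegate*) survives.
(Only the surface reading survives: one fixed delegate with respect to all the relevant mathematicians.)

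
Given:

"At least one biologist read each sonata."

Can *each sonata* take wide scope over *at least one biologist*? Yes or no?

Yes

*each sonata* is the matrix object and *at least one biologist* the matrix subject; the two are clausemates.
QR within a single clause is free, so the lower quantifier may take scope over the higher one.
So *each sonata* > *at least one biologist* is among the available readings.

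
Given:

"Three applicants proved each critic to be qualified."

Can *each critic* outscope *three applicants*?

ECM infinitives lack a CP barrier, so *each critic* can QR over the matrix subject *three applicants*.
Nothing blocks QR of the lower DP to a position above the higher one, so inverse scope is available.

Yes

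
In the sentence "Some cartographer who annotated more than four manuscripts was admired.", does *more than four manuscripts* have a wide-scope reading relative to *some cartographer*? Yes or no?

The DP *more than four manuscripts* is contained in the relative clause *who annotated more than four manuscripts*.
QR out of a relative clause is ruled out by the relative-clause island constraint.
There is no licit LF on which *more than four manuscripts* c-commands *some cartographer*.

No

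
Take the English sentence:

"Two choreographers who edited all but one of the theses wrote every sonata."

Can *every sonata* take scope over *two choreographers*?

Yes

*every sonata* is a matrix argument; only *two choreographers* is modified by the relative clause *who edited all but one of the theses*, so the RC island is irrelevant to the target quantifier.
With no island boundary between them, the object can take inverse scope over the subject via ordinary QR within the clause.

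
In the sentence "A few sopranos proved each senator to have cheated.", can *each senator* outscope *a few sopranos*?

Yes

The ECM infinitive is scope-transparent — *each senator* is free to raise above *a few sopranos*.
Ordinary QR to a clause-peripheral position gives the wide-scope LF for the lower DP.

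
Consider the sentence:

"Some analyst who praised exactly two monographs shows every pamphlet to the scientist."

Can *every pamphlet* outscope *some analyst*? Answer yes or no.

*every pamphlet* is a matrix argument; only *some analyst* is modified by the relative clause *who praised exactly two monographs*, so the RC island is irrelevant to the target quantifier.
With no island boundary between them, the object can take inverse scope over the subject via ordinary QR within the clause.
The sentence is scopally ambiguous between *some analyst* > *every pamphlet* and *every pamphlet* > *some analyst*.

Yes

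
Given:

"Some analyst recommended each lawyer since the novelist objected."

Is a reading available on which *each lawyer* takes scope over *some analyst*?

Yes

*each lawyer* is a matrix argument; the adjunct is an island but the target quantifier is outside it.
No island intervenes, so both surface and inverse scope are derivable.
So *each lawyer* > *some analyst* is among the available readings.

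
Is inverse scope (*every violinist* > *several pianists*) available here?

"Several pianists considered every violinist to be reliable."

The ECM infinitive is scope-transparent — *every violinist* is free to raise above *several pianists*.
Since no island is crossed, the inverse ordering is licensed alongside surface scope.

Yes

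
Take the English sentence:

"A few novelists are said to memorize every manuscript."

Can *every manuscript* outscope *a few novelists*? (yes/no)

Yes

Infinitival complements of raising predicates do not block QR; *every manuscript* and *a few novelists* are effectively clausemates.
Clause-internal QR can adjoin the lower DP above the subject, yielding the inverse reading.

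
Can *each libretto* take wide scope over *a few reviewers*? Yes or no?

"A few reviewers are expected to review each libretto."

Yes

The matrix predicate is a raising verb, whose infinitival complement is not a scope island — *each libretto* can QR into the matrix clause.
Clause-internal QR can adjoin the lower DP above the subject, yielding the inverse reading.
The sentence is scopally ambiguous between *a few reviewers* > *each libretto* and *each libretto* > *a few reviewers*.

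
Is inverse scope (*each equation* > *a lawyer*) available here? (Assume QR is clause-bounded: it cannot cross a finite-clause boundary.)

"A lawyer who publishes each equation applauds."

*each equation* is embedded in the relative clause *who publishes each equation*.
QR out of a relative clause is ruled out by the relative-clause island constraint.
So *each equation* cannot raise to a position above *a lawyer*.

No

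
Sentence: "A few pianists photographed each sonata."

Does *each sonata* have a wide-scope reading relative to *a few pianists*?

Yes

*each sonata* is the matrix object and *a few pianists* the matrix subject; the two are clausemates.
No island intervenes, so both surface and inverse scope are derivable.
Both orderings are possible: *a few pianists* > *each sonata* and *each sonata* > *a few pianists*.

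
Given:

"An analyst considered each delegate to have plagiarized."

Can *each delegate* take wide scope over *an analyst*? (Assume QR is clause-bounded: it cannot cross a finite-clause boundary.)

Yes

*each delegate* is the subject of an ECM infinitive — the infinitival complement of an ECM verb is not a scope island, so *each delegate* can raise into the matrix clause.
Clause-internal QR can adjoin the lower DP above the subject, yielding the inverse reading.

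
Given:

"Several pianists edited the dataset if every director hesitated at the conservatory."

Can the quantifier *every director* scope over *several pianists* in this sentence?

No

*every director* occurs within the adjunct clause *if every director hesitated at the conservatory*.
Adjunct clauses are scope islands: a quantifier inside an adjunct cannot raise into the matrix clause.
So the wide-scope reading for *every director* is blocked.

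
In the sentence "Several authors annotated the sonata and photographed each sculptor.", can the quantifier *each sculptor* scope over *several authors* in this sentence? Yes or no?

Structurally, *each sculptor* is inside one conjunct of the coordinate structure (*photographed each sculptor*).
The Coordinate Structure Constraint blocks movement (including QR) out of a single conjunct.
So the wide-scope reading for *each sculptor* is blocked.

No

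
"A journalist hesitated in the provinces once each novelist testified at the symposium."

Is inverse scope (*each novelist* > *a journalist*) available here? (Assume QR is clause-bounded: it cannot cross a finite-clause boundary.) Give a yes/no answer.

No

*each novelist* occurs within the adjunct clause *once each novelist testified at the symposium*.
Since the clause is an adjunct (not a complement), the Adjunct Condition blocks QR across its edge.
So *each novelist* cannot raise high enough to outscope *a journalist*; only the surface ordering *a journalist* > *each novelist* is available.
(Only the surface reading survives: one fixed journalist with respect to all the relevant novelists.)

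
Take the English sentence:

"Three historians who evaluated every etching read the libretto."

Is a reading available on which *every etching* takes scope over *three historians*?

No

The DP *every etching* is contained in the relative clause *who evaluated every etching*.
Relative clauses are scope islands: a quantifier cannot QR out of a relative clause to take scope in the matrix clause.
Hence only narrow scope for *every etching* (under *three historians*) survives.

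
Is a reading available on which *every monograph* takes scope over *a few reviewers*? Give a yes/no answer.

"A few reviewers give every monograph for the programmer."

*every monograph* and *a few reviewers* are in the same minimal clause.
No island intervenes, so both surface and inverse scope are derivable.

Yes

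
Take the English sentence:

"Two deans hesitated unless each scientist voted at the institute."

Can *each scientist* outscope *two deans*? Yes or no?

The DP *each scientist* is contained in the adjunct clause *unless each scientist voted at the institute*.
Since the clause is an adjunct (not a complement), the Adjunct Condition blocks QR across its edge.
Hence only narrow scope for *each scientist* (under *two deans*) survives.

No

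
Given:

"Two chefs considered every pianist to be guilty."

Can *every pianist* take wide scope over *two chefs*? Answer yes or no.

Yes

The ECM infinitive is scope-transparent — *every pianist* is free to raise above *two chefs*.
No island intervenes, so both surface and inverse scope are derivable.
Both orderings are possible: *two chefs* > *every pianist* and *every pianist* > *two chefs*.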